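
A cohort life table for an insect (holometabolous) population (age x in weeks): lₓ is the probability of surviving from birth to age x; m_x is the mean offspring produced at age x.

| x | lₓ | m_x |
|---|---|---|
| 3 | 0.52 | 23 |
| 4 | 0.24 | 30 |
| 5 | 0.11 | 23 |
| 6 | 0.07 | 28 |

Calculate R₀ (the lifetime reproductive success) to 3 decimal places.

R₀ = Σ lₓ m_x:
  age 3: 0.52 × 23 = 11.9600
  age 4: 0.24 × 30 = 7.2000
  age 5: 0.11 × 23 = 2.5300
  age 6: 0.07 × 28 = 1.9600
R₀ = 11.9600 + 7.2000 + 2.5300 + 1.9600 = 23.6500

23.650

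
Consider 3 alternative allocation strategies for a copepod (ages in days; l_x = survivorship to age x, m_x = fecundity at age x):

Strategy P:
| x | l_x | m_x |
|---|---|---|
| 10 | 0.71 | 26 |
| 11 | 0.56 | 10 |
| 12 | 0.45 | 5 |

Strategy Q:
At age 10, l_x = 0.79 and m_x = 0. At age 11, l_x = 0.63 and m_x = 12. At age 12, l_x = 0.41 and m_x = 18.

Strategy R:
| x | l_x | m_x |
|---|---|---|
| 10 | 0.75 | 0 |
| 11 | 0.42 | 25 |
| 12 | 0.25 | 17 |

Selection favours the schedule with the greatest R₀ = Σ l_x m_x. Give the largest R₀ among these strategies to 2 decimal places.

26.31

Strategy P: R₀ = 0.71×26 + 0.56×10 + 0.45×5 = 26.3100
Strategy Q: R₀ = 0.79×0 + 0.63×12 + 0.41×18 = 14.9400
Strategy R: R₀ = 0.75×0 + 0.42×25 + 0.25×17 = 14.7500
Highest R₀: strategy P with 26.3100.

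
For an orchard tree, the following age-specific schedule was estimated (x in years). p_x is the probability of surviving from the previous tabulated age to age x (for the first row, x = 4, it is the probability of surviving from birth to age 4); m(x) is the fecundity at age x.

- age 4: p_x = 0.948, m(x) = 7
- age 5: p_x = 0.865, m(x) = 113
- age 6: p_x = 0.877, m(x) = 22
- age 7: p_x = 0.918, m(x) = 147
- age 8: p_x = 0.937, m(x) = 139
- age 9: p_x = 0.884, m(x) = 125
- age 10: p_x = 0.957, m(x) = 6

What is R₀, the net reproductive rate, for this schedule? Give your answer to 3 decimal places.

Survivorship from birth: l_x = p_4·p_5·…·p_x.
  l_4 = 0.94800
  l_5 = 0.82002
  l_6 = 0.71916
  l_7 = 0.66019
  l_8 = 0.61859
  l_9 = 0.54684
  l_10 = 0.52332
R₀ = Σ l_x m(x):
  age 4: 0.94800 × 7 = 6.6360
  age 5: 0.82002 × 113 = 92.6623
  age 6: 0.71916 × 22 = 15.8215
  age 7: 0.66019 × 147 = 97.0479
  age 8: 0.61859 × 139 = 85.9840
  age 9: 0.54684 × 125 = 68.3550
  age 10: 0.52332 × 6 = 3.1399
R₀ = 6.6360 + 92.6623 + 15.8215 + 97.0479 + 85.9840 + 68.3550 + 3.1399 = 369.6466

369.647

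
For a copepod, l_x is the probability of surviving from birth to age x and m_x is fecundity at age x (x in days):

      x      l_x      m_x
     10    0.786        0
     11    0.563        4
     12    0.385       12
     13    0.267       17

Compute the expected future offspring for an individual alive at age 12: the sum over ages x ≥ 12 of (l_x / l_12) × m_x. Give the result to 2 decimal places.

23.79

l_12 = 0.385. Conditional survival from age 12 to x is l_x / l_12.
  x=12: (0.385/0.385) × 12 = 12.0000
  x=13: (0.267/0.385) × 17 = 11.7896
Sum = 12.0000 + 11.7896 = 23.7896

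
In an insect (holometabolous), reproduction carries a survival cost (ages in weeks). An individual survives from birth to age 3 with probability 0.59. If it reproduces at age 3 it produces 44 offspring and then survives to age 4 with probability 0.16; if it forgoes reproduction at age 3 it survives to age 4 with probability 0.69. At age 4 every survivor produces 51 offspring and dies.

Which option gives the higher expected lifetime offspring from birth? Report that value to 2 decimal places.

30.77

breed at age 3: R₀ = 0.59 × (44 + 0.16 × 51) = 0.59 × 52.1600 = 30.7744
delay to age 4: R₀ = 0.59 × (0.69 × 51) = 0.59 × 35.1900 = 20.7621
Higher: breed at age 3 (30.7744).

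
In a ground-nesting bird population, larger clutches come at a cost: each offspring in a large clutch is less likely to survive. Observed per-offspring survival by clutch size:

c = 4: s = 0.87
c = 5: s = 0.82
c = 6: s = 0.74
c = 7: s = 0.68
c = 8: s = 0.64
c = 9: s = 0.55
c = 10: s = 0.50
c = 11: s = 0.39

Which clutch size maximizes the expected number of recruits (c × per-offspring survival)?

Expected recruits = c × s(c):
  c=4: 4 × 0.87 = 3.480
  c=5: 5 × 0.82 = 4.100
  c=6: 6 × 0.74 = 4.440
  c=7: 7 × 0.68 = 4.760
  c=8: 8 × 0.64 = 5.120
  c=9: 9 × 0.55 = 4.950
  c=10: 10 × 0.50 = 5.000
  c=11: 11 × 0.39 = 4.290
Maximum at c = 8 (5.120 recruits).

8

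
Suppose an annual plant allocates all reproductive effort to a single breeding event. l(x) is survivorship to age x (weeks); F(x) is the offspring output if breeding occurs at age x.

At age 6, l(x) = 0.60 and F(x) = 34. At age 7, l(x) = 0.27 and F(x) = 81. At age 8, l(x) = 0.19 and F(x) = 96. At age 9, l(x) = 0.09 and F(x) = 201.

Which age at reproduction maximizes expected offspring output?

7

Expected offspring if breeding at age x = l(x) × F(x):
  age 6: 0.60 × 34 = 20.400
  age 7: 0.27 × 81 = 21.870
  age 8: 0.19 × 96 = 18.240
  age 9: 0.09 × 201 = 18.090
Maximum at age 7 (21.870).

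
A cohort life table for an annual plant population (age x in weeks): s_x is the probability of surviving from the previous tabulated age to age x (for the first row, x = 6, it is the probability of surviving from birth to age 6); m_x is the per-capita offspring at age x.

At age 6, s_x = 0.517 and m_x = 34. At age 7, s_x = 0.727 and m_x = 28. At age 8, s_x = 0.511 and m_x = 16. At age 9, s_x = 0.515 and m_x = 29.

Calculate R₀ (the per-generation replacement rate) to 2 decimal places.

34.04

Survivorship from birth: l_x = s_6·s_7·…·s_x.
  l_6 = 0.51700
  l_7 = 0.37586
  l_8 = 0.19206
  l_9 = 0.09891
R₀ = Σ l_x m_x:
  age 6: 0.51700 × 34 = 17.5780
  age 7: 0.37586 × 28 = 10.5241
  age 8: 0.19206 × 16 = 3.0730
  age 9: 0.09891 × 29 = 2.8684
R₀ = 17.5780 + 10.5241 + 3.0730 + 2.8684 = 34.0434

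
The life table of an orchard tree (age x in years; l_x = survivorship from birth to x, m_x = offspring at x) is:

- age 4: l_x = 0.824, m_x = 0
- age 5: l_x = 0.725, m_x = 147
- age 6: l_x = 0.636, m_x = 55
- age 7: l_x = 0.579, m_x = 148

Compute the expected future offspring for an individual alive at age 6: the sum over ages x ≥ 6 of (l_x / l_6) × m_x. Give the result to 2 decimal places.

189.74

l_6 = 0.636. Conditional survival from age 6 to x is l_x / l_6.
  x=6: (0.636/0.636) × 55 = 55.0000
  x=7: (0.579/0.636) × 148 = 134.7358
Sum = 55.0000 + 134.7358 = 189.7358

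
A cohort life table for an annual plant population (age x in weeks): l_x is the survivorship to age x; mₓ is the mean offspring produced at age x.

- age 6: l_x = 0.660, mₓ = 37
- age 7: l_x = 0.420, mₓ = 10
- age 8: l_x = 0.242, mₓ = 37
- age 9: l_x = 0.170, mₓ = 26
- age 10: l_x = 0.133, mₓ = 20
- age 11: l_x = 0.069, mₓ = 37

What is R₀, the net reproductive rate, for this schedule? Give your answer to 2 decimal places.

47.21

R₀ = Σ l_x mₓ:
  age 6: 0.660 × 37 = 24.4200
  age 7: 0.420 × 10 = 4.2000
  age 8: 0.242 × 37 = 8.9540
  age 9: 0.170 × 26 = 4.4200
  age 10: 0.133 × 20 = 2.6600
  age 11: 0.069 × 37 = 2.5530
R₀ = 24.4200 + 4.2000 + 8.9540 + 4.4200 + 2.6600 + 2.5530 = 47.2070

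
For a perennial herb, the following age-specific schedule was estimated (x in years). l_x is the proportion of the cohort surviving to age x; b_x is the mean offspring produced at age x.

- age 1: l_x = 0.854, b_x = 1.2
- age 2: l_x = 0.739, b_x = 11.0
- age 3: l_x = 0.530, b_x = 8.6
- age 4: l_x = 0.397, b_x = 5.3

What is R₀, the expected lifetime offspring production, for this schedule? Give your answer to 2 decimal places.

R₀ = Σ l_x b_x:
  age 1: 0.854 × 1.2 = 1.0248
  age 2: 0.739 × 11.0 = 8.1290
  age 3: 0.530 × 8.6 = 4.5580
  age 4: 0.397 × 5.3 = 2.1041
R₀ = 1.0248 + 8.1290 + 4.5580 + 2.1041 = 15.8159

15.82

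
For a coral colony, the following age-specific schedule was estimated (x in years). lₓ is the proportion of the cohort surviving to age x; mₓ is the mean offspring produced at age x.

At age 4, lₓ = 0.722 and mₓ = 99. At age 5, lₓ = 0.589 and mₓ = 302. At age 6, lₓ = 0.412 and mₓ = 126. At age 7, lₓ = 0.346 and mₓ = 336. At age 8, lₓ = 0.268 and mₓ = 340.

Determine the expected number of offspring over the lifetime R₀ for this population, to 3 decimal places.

508.644

R₀ = Σ lₓ mₓ:
  age 4: 0.722 × 99 = 71.4780
  age 5: 0.589 × 302 = 177.8780
  age 6: 0.412 × 126 = 51.9120
  age 7: 0.346 × 336 = 116.2560
  age 8: 0.268 × 340 = 91.1200
R₀ = 71.4780 + 177.8780 + 51.9120 + 116.2560 + 91.1200 = 508.6440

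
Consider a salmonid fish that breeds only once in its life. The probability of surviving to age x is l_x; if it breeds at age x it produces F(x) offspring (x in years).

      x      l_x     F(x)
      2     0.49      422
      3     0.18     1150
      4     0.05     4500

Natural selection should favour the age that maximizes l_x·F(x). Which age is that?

Expected offspring if breeding at age x = l_x × F(x):
  age 2: 0.49 × 422 = 206.780
  age 3: 0.18 × 1150 = 207.000
  age 4: 0.05 × 4500 = 225.000
Maximum at age 4 (225.000).

4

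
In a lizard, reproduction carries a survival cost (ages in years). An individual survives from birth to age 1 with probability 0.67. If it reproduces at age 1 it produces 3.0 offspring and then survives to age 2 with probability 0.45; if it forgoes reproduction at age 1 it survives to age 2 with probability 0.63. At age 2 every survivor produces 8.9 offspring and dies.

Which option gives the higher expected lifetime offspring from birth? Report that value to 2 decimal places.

breed at age 1: R₀ = 0.67 × (3.0 + 0.45 × 8.9) = 0.67 × 7.0050 = 4.6934
delay to age 2: R₀ = 0.67 × (0.63 × 8.9) = 0.67 × 5.6070 = 3.7567
Higher: breed at age 1 (4.6934).

4.69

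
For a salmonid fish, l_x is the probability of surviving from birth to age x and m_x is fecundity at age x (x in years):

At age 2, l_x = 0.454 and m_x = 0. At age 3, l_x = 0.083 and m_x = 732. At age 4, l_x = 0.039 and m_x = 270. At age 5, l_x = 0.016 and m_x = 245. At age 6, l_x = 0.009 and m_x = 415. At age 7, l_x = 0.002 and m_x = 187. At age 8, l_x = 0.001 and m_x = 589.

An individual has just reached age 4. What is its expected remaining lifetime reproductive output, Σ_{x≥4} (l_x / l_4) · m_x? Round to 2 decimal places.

l_4 = 0.039. Conditional survival from age 4 to x is l_x / l_4.
  x=4: (0.039/0.039) × 270 = 270.0000
  x=5: (0.016/0.039) × 245 = 100.5128
  x=6: (0.009/0.039) × 415 = 95.7692
  x=7: (0.002/0.039) × 187 = 9.5897
  x=8: (0.001/0.039) × 589 = 15.1026
Sum = 270.0000 + 100.5128 + 95.7692 + 9.5897 + 15.1026 = 490.9744

490.97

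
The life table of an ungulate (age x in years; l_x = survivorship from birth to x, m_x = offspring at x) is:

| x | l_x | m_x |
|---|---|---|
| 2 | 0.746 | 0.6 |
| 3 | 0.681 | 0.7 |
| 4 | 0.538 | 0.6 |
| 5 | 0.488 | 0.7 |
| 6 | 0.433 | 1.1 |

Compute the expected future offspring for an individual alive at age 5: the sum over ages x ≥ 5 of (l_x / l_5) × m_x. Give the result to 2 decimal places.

l_5 = 0.488. Conditional survival from age 5 to x is l_x / l_5.
  x=5: (0.488/0.488) × 0.7 = 0.7000
  x=6: (0.433/0.488) × 1.1 = 0.9760
Sum = 0.7000 + 0.9760 = 1.6760

1.68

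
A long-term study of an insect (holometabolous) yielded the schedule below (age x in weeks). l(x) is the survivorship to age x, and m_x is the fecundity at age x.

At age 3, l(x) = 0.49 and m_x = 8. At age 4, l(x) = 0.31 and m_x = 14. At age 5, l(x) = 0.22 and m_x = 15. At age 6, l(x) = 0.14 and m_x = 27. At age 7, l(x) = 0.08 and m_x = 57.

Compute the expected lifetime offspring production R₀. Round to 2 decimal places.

19.90

R₀ = Σ l(x) m_x:
  age 3: 0.49 × 8 = 3.9200
  age 4: 0.31 × 14 = 4.3400
  age 5: 0.22 × 15 = 3.3000
  age 6: 0.14 × 27 = 3.7800
  age 7: 0.08 × 57 = 4.5600
R₀ = 3.9200 + 4.3400 + 3.3000 + 3.7800 + 4.5600 = 19.9000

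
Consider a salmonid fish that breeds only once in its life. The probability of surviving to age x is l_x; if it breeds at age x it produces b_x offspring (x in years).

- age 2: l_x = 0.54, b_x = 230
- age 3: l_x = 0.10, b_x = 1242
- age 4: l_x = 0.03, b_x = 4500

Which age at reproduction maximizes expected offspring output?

Expected offspring if breeding at age x = l_x × b_x:
  age 2: 0.54 × 230 = 124.200
  age 3: 0.10 × 1242 = 124.200
  age 4: 0.03 × 4500 = 135.000
Maximum at age 4 (135.000).

4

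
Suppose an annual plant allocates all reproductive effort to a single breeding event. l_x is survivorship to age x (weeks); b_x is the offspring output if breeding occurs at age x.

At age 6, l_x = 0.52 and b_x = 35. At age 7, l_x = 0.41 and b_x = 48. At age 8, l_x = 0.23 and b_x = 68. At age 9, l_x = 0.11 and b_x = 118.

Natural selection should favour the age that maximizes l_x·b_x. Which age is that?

Expected offspring if breeding at age x = l_x × b_x:
  age 6: 0.52 × 35 = 18.200
  age 7: 0.41 × 48 = 19.680
  age 8: 0.23 × 68 = 15.640
  age 9: 0.11 × 118 = 12.980
Maximum at age 7 (19.680).

7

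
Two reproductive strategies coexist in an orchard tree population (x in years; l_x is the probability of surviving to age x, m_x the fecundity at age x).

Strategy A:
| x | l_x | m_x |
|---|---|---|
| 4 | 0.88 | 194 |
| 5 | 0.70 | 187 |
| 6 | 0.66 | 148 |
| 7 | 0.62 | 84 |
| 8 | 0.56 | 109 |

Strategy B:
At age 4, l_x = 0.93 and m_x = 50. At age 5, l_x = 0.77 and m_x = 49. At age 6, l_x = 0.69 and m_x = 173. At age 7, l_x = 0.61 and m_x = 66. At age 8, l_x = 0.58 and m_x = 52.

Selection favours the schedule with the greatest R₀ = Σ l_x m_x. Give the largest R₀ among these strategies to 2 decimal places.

512.42

Strategy A: R₀ = 0.88×194 + 0.70×187 + 0.66×148 + 0.62×84 + 0.56×109 = 512.4200
Strategy B: R₀ = 0.93×50 + 0.77×49 + 0.69×173 + 0.61×66 + 0.58×52 = 274.0200
Highest R₀: strategy A with 512.4200.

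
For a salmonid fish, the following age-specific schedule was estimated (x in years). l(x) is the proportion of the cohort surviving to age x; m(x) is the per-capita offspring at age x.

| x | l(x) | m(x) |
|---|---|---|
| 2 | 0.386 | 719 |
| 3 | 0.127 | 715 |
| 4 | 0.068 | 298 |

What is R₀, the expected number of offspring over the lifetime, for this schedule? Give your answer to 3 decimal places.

388.603

R₀ = Σ l(x) m(x):
  age 2: 0.386 × 719 = 277.5340
  age 3: 0.127 × 715 = 90.8050
  age 4: 0.068 × 298 = 20.2640
R₀ = 277.5340 + 90.8050 + 20.2640 = 388.6030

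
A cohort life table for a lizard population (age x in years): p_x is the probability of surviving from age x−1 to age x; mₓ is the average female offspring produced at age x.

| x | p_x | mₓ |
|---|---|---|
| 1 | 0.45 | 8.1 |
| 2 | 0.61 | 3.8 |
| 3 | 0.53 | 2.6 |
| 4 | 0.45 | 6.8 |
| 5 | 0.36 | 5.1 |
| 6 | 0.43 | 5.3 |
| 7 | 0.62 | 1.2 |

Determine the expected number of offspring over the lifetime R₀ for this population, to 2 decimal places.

5.69

Survivorship from birth: l_x = p_1·p_2·…·p_x.
  l_1 = 0.45000
  l_2 = 0.27450
  l_3 = 0.14549
  l_4 = 0.06547
  l_5 = 0.02357
  l_6 = 0.01013
  l_7 = 0.00628
R₀ = Σ l_x mₓ:
  age 1: 0.45000 × 8.1 = 3.6450
  age 2: 0.27450 × 3.8 = 1.0431
  age 3: 0.14549 × 2.6 = 0.3783
  age 4: 0.06547 × 6.8 = 0.4452
  age 5: 0.02357 × 5.1 = 0.1202
  age 6: 0.01013 × 5.3 = 0.0537
  age 7: 0.00628 × 1.2 = 0.0075
R₀ = 3.6450 + 1.0431 + 0.3783 + 0.4452 + 0.1202 + 0.0537 + 0.0075 = 5.6930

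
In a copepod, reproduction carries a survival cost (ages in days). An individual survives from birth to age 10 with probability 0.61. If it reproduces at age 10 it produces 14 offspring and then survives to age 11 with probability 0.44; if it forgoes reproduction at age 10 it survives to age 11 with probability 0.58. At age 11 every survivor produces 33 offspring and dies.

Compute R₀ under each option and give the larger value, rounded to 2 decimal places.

breed at age 10: R₀ = 0.61 × (14 + 0.44 × 33) = 0.61 × 28.5200 = 17.3972
delay to age 11: R₀ = 0.61 × (0.58 × 33) = 0.61 × 19.1400 = 11.6754
Higher: breed at age 10 (17.3972).

17.40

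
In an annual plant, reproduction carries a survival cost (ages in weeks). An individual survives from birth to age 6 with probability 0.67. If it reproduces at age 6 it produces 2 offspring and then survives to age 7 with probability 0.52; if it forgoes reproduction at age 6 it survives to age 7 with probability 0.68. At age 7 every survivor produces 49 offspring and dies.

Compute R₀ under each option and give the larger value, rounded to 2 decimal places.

breed at age 6: R₀ = 0.67 × (2 + 0.52 × 49) = 0.67 × 27.4800 = 18.4116
delay to age 7: R₀ = 0.67 × (0.68 × 49) = 0.67 × 33.3200 = 22.3244
Higher: delay to age 7 (22.3244).

22.32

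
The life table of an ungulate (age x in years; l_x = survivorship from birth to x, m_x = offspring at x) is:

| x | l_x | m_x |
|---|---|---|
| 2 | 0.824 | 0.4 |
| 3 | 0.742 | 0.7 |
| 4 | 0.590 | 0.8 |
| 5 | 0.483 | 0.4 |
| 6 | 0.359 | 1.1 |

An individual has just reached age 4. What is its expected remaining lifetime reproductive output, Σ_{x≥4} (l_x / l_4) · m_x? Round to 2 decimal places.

l_4 = 0.590. Conditional survival from age 4 to x is l_x / l_4.
  x=4: (0.590/0.590) × 0.8 = 0.8000
  x=5: (0.483/0.590) × 0.4 = 0.3275
  x=6: (0.359/0.590) × 1.1 = 0.6693
Sum = 0.8000 + 0.3275 + 0.6693 = 1.7968

1.80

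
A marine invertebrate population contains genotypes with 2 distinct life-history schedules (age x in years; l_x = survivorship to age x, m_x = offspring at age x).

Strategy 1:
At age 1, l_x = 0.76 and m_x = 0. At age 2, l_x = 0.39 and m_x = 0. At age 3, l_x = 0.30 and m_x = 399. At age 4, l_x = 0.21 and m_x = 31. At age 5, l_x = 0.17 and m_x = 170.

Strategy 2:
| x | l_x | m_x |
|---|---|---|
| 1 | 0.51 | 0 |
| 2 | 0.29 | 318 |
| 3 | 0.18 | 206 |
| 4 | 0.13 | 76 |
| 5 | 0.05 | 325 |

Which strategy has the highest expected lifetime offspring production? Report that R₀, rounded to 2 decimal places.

Strategy 1: R₀ = 0.76×0 + 0.39×0 + 0.30×399 + 0.21×31 + 0.17×170 = 155.1100
Strategy 2: R₀ = 0.51×0 + 0.29×318 + 0.18×206 + 0.13×76 + 0.05×325 = 155.4300
Highest R₀: strategy 2 with 155.4300.

155.43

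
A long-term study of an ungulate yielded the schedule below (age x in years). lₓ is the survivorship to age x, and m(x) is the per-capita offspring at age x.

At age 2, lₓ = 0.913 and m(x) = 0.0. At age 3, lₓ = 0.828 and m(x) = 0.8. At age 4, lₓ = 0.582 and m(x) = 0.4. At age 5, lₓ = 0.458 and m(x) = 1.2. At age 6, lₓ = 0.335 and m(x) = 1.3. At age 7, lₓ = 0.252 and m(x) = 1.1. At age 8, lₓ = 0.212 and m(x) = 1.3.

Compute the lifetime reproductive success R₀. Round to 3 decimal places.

2.433

R₀ = Σ lₓ m(x):
  age 2: 0.913 × 0.0 = 0.0000
  age 3: 0.828 × 0.8 = 0.6624
  age 4: 0.582 × 0.4 = 0.2328
  age 5: 0.458 × 1.2 = 0.5496
  age 6: 0.335 × 1.3 = 0.4355
  age 7: 0.252 × 1.1 = 0.2772
  age 8: 0.212 × 1.3 = 0.2756
R₀ = 0.0000 + 0.6624 + 0.2328 + 0.5496 + 0.4355 + 0.2772 + 0.2756 = 2.4331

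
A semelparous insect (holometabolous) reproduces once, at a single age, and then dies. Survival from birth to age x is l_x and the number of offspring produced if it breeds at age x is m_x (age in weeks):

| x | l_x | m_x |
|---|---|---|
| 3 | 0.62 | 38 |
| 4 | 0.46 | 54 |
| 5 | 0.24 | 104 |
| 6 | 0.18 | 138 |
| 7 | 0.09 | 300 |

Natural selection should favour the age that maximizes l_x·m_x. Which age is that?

7

Expected offspring if breeding at age x = l_x × m_x:
  age 3: 0.62 × 38 = 23.560
  age 4: 0.46 × 54 = 24.840
  age 5: 0.24 × 104 = 24.960
  age 6: 0.18 × 138 = 24.840
  age 7: 0.09 × 300 = 27.000
Maximum at age 7 (27.000).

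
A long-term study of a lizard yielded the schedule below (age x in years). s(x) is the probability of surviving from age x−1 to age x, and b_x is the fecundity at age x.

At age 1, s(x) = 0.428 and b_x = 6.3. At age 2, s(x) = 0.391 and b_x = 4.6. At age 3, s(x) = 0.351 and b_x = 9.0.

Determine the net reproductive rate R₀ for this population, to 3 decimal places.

Survivorship from birth: l_x = s_1·s_2·…·s_x.
  l_1 = 0.42800
  l_2 = 0.16735
  l_3 = 0.05874
R₀ = Σ l_x b_x:
  age 1: 0.42800 × 6.3 = 2.6964
  age 2: 0.16735 × 4.6 = 0.7698
  age 3: 0.05874 × 9.0 = 0.5287
R₀ = 2.6964 + 0.7698 + 0.5287 = 3.9949

3.995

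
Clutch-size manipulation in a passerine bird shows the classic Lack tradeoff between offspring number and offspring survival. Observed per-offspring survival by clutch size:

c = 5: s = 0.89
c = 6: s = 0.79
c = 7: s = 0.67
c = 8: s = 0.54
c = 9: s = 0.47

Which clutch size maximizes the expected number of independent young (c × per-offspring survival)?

Expected independent young = c × s(c):
  c=5: 5 × 0.89 = 4.450
  c=6: 6 × 0.79 = 4.740
  c=7: 7 × 0.67 = 4.690
  c=8: 8 × 0.54 = 4.320
  c=9: 9 × 0.47 = 4.230
Maximum at c = 6 (4.740 independent young).

6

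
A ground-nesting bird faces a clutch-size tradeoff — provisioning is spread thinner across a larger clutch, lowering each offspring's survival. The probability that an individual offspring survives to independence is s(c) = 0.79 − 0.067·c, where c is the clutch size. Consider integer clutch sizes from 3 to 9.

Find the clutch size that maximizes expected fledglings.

Expected fledglings = c × s(c):
  c=3: 3 × 0.589 = 1.767
  c=4: 4 × 0.522 = 2.088
  c=5: 5 × 0.455 = 2.275
  c=6: 6 × 0.388 = 2.328
  c=7: 7 × 0.321 = 2.247
  c=8: 8 × 0.254 = 2.032
  c=9: 9 × 0.187 = 1.683
Maximum at c = 6 (2.328 fledglings).

6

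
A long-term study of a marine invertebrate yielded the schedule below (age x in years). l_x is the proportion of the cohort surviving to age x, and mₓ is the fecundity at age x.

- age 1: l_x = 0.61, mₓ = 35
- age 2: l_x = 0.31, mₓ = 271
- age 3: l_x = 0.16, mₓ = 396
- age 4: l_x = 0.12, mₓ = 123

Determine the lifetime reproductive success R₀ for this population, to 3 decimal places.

R₀ = Σ l_x mₓ:
  age 1: 0.61 × 35 = 21.3500
  age 2: 0.31 × 271 = 84.0100
  age 3: 0.16 × 396 = 63.3600
  age 4: 0.12 × 123 = 14.7600
R₀ = 21.3500 + 84.0100 + 63.3600 + 14.7600 = 183.4800

183.480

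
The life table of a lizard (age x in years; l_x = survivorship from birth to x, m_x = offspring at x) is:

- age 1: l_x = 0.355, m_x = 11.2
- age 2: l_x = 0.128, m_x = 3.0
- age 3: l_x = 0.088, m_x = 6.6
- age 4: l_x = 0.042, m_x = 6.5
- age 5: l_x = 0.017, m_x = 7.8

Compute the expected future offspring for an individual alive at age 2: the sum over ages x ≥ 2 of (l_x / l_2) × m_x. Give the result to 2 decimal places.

10.71

l_2 = 0.128. Conditional survival from age 2 to x is l_x / l_2.
  x=2: (0.128/0.128) × 3.0 = 3.0000
  x=3: (0.088/0.128) × 6.6 = 4.5375
  x=4: (0.042/0.128) × 6.5 = 2.1328
  x=5: (0.017/0.128) × 7.8 = 1.0359
Sum = 3.0000 + 4.5375 + 2.1328 + 1.0359 = 10.7062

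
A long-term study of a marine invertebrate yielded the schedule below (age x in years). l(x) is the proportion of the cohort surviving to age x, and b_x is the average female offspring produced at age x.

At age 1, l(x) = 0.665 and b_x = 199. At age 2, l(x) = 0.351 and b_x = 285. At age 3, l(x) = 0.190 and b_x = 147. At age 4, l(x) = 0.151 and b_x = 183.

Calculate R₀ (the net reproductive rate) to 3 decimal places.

R₀ = Σ l(x) b_x:
  age 1: 0.665 × 199 = 132.3350
  age 2: 0.351 × 285 = 100.0350
  age 3: 0.190 × 147 = 27.9300
  age 4: 0.151 × 183 = 27.6330
R₀ = 132.3350 + 100.0350 + 27.9300 + 27.6330 = 287.9330

287.933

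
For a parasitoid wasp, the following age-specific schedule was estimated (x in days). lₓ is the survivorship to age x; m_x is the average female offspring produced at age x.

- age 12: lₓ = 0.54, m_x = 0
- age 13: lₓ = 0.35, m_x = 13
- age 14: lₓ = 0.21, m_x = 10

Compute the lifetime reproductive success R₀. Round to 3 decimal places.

R₀ = Σ lₓ m_x:
  age 12: 0.54 × 0 = 0.0000
  age 13: 0.35 × 13 = 4.5500
  age 14: 0.21 × 10 = 2.1000
R₀ = 0.0000 + 4.5500 + 2.1000 = 6.6500

6.650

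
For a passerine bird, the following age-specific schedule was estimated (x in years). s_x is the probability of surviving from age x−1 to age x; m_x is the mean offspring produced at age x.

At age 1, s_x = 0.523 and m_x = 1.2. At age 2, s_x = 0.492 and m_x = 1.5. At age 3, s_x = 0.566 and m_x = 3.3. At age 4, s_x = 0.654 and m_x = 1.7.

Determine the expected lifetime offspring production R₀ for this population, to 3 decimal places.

Survivorship from birth: l_x = s_1·s_2·…·s_x.
  l_1 = 0.52300
  l_2 = 0.25732
  l_3 = 0.14564
  l_4 = 0.09525
R₀ = Σ l_x m_x:
  age 1: 0.52300 × 1.2 = 0.6276
  age 2: 0.25732 × 1.5 = 0.3860
  age 3: 0.14564 × 3.3 = 0.4806
  age 4: 0.09525 × 1.7 = 0.1619
R₀ = 0.6276 + 0.3860 + 0.4806 + 0.1619 = 1.6561

1.656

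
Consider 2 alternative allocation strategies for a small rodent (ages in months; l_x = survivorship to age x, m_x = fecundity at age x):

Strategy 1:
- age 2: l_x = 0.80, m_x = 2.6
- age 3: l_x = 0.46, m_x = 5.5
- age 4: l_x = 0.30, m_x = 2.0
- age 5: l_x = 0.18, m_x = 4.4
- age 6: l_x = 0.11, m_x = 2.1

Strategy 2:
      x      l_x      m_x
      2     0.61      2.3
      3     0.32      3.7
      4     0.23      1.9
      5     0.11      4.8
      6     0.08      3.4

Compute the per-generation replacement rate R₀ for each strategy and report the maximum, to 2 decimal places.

6.23

Strategy 1: R₀ = 0.80×2.6 + 0.46×5.5 + 0.30×2.0 + 0.18×4.4 + 0.11×2.1 = 6.2330
Strategy 2: R₀ = 0.61×2.3 + 0.32×3.7 + 0.23×1.9 + 0.11×4.8 + 0.08×3.4 = 3.8240
Highest R₀: strategy 1 with 6.2330.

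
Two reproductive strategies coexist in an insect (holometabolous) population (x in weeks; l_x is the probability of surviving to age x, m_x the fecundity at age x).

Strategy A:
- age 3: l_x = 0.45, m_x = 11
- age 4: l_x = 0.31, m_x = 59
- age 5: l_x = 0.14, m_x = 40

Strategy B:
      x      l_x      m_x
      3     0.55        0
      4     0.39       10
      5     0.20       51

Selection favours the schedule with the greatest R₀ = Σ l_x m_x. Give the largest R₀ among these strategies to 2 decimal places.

28.84

Strategy A: R₀ = 0.45×11 + 0.31×59 + 0.14×40 = 28.8400
Strategy B: R₀ = 0.55×0 + 0.39×10 + 0.20×51 = 14.1000
Highest R₀: strategy A with 28.8400.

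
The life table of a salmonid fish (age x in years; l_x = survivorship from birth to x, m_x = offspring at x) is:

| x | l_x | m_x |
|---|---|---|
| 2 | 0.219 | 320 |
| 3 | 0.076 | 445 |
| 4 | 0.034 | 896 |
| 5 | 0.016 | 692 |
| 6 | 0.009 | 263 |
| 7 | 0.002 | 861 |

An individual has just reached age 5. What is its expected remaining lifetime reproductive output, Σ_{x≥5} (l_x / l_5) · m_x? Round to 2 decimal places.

l_5 = 0.016. Conditional survival from age 5 to x is l_x / l_5.
  x=5: (0.016/0.016) × 692 = 692.0000
  x=6: (0.009/0.016) × 263 = 147.9375
  x=7: (0.002/0.016) × 861 = 107.6250
Sum = 692.0000 + 147.9375 + 107.6250 = 947.5625

947.56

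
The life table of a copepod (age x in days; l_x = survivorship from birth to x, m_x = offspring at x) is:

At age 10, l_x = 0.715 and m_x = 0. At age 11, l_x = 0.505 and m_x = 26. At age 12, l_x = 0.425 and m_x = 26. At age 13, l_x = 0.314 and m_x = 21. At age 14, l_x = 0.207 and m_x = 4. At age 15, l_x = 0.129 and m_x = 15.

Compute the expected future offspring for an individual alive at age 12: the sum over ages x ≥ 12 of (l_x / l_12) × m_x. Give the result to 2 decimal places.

l_12 = 0.425. Conditional survival from age 12 to x is l_x / l_12.
  x=12: (0.425/0.425) × 26 = 26.0000
  x=13: (0.314/0.425) × 21 = 15.5153
  x=14: (0.207/0.425) × 4 = 1.9482
  x=15: (0.129/0.425) × 15 = 4.5529
Sum = 26.0000 + 15.5153 + 1.9482 + 4.5529 = 48.0165

48.02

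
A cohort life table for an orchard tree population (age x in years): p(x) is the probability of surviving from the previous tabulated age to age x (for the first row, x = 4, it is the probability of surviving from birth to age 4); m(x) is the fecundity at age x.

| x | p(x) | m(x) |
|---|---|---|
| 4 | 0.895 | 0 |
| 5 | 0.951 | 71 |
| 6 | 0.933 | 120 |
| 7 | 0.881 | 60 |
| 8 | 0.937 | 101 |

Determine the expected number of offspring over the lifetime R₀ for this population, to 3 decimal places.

263.912

Survivorship from birth: l_x = p_4·p_5·…·p_x.
  l_4 = 0.89500
  l_5 = 0.85114
  l_6 = 0.79412
  l_7 = 0.69962
  l_8 = 0.65554
R₀ = Σ l_x m(x):
  age 4: 0.89500 × 0 = 0.0000
  age 5: 0.85114 × 71 = 60.4309
  age 6: 0.79412 × 120 = 95.2944
  age 7: 0.69962 × 60 = 41.9772
  age 8: 0.65554 × 101 = 66.2095
R₀ = 0.0000 + 60.4309 + 95.2944 + 41.9772 + 66.2095 = 263.9121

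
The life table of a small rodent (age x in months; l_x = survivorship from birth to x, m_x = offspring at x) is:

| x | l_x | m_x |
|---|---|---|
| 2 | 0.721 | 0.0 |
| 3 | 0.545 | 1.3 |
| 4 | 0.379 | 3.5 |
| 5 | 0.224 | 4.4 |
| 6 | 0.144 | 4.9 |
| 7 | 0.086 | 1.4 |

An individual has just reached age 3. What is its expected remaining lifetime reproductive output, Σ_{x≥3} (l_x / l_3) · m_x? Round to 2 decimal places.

7.06

l_3 = 0.545. Conditional survival from age 3 to x is l_x / l_3.
  x=3: (0.545/0.545) × 1.3 = 1.3000
  x=4: (0.379/0.545) × 3.5 = 2.4339
  x=5: (0.224/0.545) × 4.4 = 1.8084
  x=6: (0.144/0.545) × 4.9 = 1.2947
  x=7: (0.086/0.545) × 1.4 = 0.2209
Sum = 1.3000 + 2.4339 + 1.8084 + 1.2947 + 0.2209 = 7.0580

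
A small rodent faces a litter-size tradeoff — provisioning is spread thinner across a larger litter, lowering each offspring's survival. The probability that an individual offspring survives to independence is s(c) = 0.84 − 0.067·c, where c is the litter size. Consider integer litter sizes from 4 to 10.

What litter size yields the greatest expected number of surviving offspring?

Expected surviving offspring = c × s(c):
  c=4: 4 × 0.572 = 2.288
  c=5: 5 × 0.505 = 2.525
  c=6: 6 × 0.438 = 2.628
  c=7: 7 × 0.371 = 2.597
  c=8: 8 × 0.304 = 2.432
  c=9: 9 × 0.237 = 2.133
  c=10: 10 × 0.170 = 1.700
Maximum at c = 6 (2.628 surviving offspring).

6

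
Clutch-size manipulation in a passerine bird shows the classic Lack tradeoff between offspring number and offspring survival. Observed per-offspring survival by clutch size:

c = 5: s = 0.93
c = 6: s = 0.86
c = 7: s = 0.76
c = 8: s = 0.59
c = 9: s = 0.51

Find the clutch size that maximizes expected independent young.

7

Expected independent young = c × s(c):
  c=5: 5 × 0.93 = 4.650
  c=6: 6 × 0.86 = 5.160
  c=7: 7 × 0.76 = 5.320
  c=8: 8 × 0.59 = 4.720
  c=9: 9 × 0.51 = 4.590
Maximum at c = 7 (5.320 independent young).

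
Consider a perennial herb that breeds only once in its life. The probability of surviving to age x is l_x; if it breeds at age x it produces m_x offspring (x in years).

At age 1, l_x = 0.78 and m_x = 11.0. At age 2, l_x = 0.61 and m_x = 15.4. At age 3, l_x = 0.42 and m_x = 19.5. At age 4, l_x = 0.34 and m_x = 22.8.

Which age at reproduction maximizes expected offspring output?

2

Expected offspring if breeding at age x = l_x × m_x:
  age 1: 0.78 × 11.0 = 8.580
  age 2: 0.61 × 15.4 = 9.394
  age 3: 0.42 × 19.5 = 8.190
  age 4: 0.34 × 22.8 = 7.752
Maximum at age 2 (9.394).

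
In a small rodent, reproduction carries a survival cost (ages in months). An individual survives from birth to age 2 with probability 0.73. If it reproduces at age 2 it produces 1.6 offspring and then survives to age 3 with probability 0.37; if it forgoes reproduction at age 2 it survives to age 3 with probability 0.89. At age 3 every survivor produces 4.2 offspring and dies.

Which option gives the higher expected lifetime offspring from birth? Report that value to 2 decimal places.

2.73

breed at age 2: R₀ = 0.73 × (1.6 + 0.37 × 4.2) = 0.73 × 3.1540 = 2.3024
delay to age 3: R₀ = 0.73 × (0.89 × 4.2) = 0.73 × 3.7380 = 2.7287
Higher: delay to age 3 (2.7287).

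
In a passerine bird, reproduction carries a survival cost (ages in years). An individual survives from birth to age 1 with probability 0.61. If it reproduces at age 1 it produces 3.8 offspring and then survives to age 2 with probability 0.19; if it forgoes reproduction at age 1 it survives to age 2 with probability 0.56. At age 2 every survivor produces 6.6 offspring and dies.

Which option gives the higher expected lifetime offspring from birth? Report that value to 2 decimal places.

breed at age 1: R₀ = 0.61 × (3.8 + 0.19 × 6.6) = 0.61 × 5.0540 = 3.0829
delay to age 2: R₀ = 0.61 × (0.56 × 6.6) = 0.61 × 3.6960 = 2.2546
Higher: breed at age 1 (3.0829).

3.08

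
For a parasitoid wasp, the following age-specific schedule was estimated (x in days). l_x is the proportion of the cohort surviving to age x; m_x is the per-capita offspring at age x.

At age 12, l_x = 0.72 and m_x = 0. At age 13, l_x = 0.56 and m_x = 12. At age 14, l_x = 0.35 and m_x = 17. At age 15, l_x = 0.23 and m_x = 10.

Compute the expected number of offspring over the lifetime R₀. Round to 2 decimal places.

R₀ = Σ l_x m_x:
  age 12: 0.72 × 0 = 0.0000
  age 13: 0.56 × 12 = 6.7200
  age 14: 0.35 × 17 = 5.9500
  age 15: 0.23 × 10 = 2.3000
R₀ = 0.0000 + 6.7200 + 5.9500 + 2.3000 = 14.9700

14.97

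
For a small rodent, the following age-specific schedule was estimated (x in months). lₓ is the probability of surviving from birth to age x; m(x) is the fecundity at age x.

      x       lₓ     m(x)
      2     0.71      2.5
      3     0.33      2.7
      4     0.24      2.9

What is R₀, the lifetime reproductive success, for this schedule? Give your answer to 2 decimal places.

R₀ = Σ lₓ m(x):
  age 2: 0.71 × 2.5 = 1.7750
  age 3: 0.33 × 2.7 = 0.8910
  age 4: 0.24 × 2.9 = 0.6960
R₀ = 1.7750 + 0.8910 + 0.6960 = 3.3620

3.36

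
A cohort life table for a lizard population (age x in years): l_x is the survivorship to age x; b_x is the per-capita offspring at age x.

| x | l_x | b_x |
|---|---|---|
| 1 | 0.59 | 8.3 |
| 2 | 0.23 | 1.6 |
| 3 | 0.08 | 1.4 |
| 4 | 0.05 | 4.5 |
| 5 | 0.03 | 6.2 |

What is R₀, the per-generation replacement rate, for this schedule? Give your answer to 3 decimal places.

5.788

R₀ = Σ l_x b_x:
  age 1: 0.59 × 8.3 = 4.8970
  age 2: 0.23 × 1.6 = 0.3680
  age 3: 0.08 × 1.4 = 0.1120
  age 4: 0.05 × 4.5 = 0.2250
  age 5: 0.03 × 6.2 = 0.1860
R₀ = 4.8970 + 0.3680 + 0.1120 + 0.2250 + 0.1860 = 5.7880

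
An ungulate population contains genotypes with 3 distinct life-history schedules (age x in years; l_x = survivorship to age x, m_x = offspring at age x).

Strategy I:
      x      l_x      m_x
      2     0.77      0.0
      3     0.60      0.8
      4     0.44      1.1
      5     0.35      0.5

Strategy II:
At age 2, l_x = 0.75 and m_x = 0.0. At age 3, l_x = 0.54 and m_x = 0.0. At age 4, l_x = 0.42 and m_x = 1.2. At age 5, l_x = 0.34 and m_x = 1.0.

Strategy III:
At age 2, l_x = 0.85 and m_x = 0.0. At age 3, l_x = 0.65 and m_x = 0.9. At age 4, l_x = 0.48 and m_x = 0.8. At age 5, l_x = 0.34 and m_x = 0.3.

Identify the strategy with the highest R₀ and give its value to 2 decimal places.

Strategy I: R₀ = 0.77×0.0 + 0.60×0.8 + 0.44×1.1 + 0.35×0.5 = 1.1390
Strategy II: R₀ = 0.75×0.0 + 0.54×0.0 + 0.42×1.2 + 0.34×1.0 = 0.8440
Strategy III: R₀ = 0.85×0.0 + 0.65×0.9 + 0.48×0.8 + 0.34×0.3 = 1.0710
Highest R₀: strategy I with 1.1390.

1.14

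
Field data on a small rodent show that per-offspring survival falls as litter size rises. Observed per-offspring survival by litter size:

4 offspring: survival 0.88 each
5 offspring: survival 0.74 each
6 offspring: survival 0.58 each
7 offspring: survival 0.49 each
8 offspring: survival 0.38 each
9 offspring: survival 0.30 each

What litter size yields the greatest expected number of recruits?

Expected recruits = c × s(c):
  c=4: 4 × 0.88 = 3.520
  c=5: 5 × 0.74 = 3.700
  c=6: 6 × 0.58 = 3.480
  c=7: 7 × 0.49 = 3.430
  c=8: 8 × 0.38 = 3.040
  c=9: 9 × 0.30 = 2.700
Maximum at c = 5 (3.700 recruits).

5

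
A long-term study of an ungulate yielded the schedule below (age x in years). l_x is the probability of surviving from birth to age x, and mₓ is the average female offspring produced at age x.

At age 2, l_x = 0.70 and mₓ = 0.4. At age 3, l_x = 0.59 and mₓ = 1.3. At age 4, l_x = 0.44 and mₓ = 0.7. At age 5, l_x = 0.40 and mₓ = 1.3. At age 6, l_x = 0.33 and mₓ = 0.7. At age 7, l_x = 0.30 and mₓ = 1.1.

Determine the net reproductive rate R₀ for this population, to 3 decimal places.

2.436

R₀ = Σ l_x mₓ:
  age 2: 0.70 × 0.4 = 0.2800
  age 3: 0.59 × 1.3 = 0.7670
  age 4: 0.44 × 0.7 = 0.3080
  age 5: 0.40 × 1.3 = 0.5200
  age 6: 0.33 × 0.7 = 0.2310
  age 7: 0.30 × 1.1 = 0.3300
R₀ = 0.2800 + 0.7670 + 0.3080 + 0.5200 + 0.2310 + 0.3300 = 2.4360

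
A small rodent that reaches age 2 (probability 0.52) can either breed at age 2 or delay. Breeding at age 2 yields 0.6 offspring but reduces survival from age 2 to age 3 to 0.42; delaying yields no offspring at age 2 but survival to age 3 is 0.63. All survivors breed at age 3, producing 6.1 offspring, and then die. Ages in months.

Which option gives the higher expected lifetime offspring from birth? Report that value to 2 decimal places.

breed at age 2: R₀ = 0.52 × (0.6 + 0.42 × 6.1) = 0.52 × 3.1620 = 1.6442
delay to age 3: R₀ = 0.52 × (0.63 × 6.1) = 0.52 × 3.8430 = 1.9984
Higher: delay to age 3 (1.9984).

2.00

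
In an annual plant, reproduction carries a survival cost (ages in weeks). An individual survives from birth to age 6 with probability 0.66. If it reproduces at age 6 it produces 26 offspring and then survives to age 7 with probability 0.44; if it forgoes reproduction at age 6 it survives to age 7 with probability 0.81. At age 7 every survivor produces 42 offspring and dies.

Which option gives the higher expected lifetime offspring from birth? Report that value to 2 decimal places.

breed at age 6: R₀ = 0.66 × (26 + 0.44 × 42) = 0.66 × 44.4800 = 29.3568
delay to age 7: R₀ = 0.66 × (0.81 × 42) = 0.66 × 34.0200 = 22.4532
Higher: breed at age 6 (29.3568).

29.36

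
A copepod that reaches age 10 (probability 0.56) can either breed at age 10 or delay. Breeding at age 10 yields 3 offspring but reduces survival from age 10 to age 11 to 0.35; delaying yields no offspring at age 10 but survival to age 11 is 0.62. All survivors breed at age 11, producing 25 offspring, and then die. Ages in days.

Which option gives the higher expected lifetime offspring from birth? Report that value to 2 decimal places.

8.68

breed at age 10: R₀ = 0.56 × (3 + 0.35 × 25) = 0.56 × 11.7500 = 6.5800
delay to age 11: R₀ = 0.56 × (0.62 × 25) = 0.56 × 15.5000 = 8.6800
Higher: delay to age 11 (8.6800).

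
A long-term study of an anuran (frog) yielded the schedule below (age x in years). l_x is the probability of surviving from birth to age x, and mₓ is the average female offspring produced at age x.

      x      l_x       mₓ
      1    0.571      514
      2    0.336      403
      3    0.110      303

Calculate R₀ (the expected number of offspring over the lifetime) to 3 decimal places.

R₀ = Σ l_x mₓ:
  age 1: 0.571 × 514 = 293.4940
  age 2: 0.336 × 403 = 135.4080
  age 3: 0.110 × 303 = 33.3300
R₀ = 293.4940 + 135.4080 + 33.3300 = 462.2320

462.232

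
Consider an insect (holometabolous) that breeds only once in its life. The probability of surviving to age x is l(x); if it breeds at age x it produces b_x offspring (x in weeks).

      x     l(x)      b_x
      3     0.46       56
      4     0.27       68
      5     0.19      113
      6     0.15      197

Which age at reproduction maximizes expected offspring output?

6

Expected offspring if breeding at age x = l(x) × b_x:
  age 3: 0.46 × 56 = 25.760
  age 4: 0.27 × 68 = 18.360
  age 5: 0.19 × 113 = 21.470
  age 6: 0.15 × 197 = 29.550
Maximum at age 6 (29.550).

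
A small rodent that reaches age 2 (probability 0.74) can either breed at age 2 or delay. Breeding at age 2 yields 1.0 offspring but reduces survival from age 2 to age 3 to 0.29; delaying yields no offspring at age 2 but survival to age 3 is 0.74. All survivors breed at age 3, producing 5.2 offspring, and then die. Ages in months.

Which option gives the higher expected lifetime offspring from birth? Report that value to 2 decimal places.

breed at age 2: R₀ = 0.74 × (1.0 + 0.29 × 5.2) = 0.74 × 2.5080 = 1.8559
delay to age 3: R₀ = 0.74 × (0.74 × 5.2) = 0.74 × 3.8480 = 2.8475
Higher: delay to age 3 (2.8475).

2.85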